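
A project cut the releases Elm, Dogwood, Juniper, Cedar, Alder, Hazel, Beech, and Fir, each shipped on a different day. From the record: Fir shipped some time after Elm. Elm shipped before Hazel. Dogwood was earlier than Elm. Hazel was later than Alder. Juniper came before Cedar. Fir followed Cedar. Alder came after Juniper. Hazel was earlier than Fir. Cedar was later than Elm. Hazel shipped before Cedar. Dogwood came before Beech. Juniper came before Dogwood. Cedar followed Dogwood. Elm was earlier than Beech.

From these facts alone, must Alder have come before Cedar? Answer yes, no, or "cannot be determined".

yes

Chain the constraints: Alder → Hazel → Cedar. Each link is directly stated, so Alder comes before Cedar.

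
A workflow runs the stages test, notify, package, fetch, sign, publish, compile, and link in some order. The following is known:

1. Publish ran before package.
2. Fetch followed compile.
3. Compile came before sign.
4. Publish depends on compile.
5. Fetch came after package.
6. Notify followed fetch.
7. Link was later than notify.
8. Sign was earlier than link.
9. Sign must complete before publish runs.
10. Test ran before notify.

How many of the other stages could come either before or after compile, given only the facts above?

Forced after compile: fetch, link, notify, package, publish, and sign.
That leaves test with no forced order relative to compile — 1.

1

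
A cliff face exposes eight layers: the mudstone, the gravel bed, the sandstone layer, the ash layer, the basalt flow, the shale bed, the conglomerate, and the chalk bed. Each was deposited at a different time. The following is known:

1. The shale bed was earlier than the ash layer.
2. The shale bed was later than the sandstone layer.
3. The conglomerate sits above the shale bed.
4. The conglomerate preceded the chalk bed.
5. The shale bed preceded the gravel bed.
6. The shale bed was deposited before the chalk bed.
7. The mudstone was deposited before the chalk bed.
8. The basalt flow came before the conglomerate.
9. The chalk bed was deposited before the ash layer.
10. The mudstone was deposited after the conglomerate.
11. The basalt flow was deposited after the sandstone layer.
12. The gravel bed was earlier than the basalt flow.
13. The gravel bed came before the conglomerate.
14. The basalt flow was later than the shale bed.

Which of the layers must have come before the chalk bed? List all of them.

Directly stated before the chalk bed: the conglomerate, the mudstone, and the shale bed.
The basalt flow reaches the chalk bed via the basalt flow → the conglomerate → the chalk bed.
The gravel bed reaches the chalk bed via the gravel bed → the conglomerate → the chalk bed.
The sandstone layer reaches the chalk bed via the sandstone layer → the shale bed → the chalk bed.

the basalt flow, the conglomerate, the gravel bed, the mudstone, the sandstone layer, the shale bed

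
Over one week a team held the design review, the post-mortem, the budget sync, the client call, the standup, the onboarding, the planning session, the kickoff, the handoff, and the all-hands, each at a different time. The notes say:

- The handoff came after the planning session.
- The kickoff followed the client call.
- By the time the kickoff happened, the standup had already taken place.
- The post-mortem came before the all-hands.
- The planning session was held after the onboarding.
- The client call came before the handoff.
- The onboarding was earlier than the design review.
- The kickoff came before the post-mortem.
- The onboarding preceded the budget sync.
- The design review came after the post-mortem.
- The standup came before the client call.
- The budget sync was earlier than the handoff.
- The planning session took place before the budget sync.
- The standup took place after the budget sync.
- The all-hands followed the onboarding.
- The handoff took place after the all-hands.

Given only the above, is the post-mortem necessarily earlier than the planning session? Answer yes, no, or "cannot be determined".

Tracing the constraints gives the planning session → the budget sync → the standup → the kickoff → the post-mortem, so the planning session must come before the post-mortem.
That means the post-mortem cannot be before the planning session.

no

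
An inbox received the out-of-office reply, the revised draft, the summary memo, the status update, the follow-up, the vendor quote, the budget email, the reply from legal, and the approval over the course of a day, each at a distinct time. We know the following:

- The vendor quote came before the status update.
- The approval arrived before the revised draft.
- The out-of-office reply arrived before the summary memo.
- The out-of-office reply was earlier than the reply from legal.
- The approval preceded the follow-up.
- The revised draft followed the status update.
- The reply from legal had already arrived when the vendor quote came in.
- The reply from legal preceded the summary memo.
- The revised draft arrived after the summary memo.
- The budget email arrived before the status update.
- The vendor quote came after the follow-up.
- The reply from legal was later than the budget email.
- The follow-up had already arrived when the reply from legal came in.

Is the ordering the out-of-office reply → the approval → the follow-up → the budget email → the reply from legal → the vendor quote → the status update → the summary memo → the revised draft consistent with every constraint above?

yes

Check each stated constraint against the proposed order — e.g. the approval is ahead of the revised draft; the out-of-office reply is ahead of the summary memo. Every pair is in the required order; nothing is violated.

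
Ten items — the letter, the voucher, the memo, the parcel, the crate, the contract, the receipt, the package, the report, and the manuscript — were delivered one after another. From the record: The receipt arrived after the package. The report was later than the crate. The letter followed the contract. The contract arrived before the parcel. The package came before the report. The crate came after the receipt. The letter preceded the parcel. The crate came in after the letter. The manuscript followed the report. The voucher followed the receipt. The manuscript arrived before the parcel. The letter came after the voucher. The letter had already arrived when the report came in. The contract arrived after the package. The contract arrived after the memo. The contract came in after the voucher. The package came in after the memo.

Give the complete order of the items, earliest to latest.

The constraints fix every adjacent pair, so only one ordering works:
the memo → the package → the receipt → the voucher → the contract → the letter → the crate → the report → the manuscript → the parcel.

the memo, the package, the receipt, the voucher, the contract, the letter, the crate, the report, the manuscript, the parcel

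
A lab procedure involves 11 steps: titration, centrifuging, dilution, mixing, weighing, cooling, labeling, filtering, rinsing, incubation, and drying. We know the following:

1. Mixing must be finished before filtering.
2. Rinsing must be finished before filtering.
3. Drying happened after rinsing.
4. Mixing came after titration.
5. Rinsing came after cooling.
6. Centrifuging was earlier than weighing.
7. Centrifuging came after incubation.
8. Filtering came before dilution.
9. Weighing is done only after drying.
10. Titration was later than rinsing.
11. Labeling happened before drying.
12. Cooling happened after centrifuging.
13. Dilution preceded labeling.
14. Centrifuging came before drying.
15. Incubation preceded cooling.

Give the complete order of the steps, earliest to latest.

The constraints fix every adjacent pair, so only one ordering works:
incubation → centrifuging → cooling → rinsing → titration → mixing → filtering → dilution → labeling → drying → weighing.

incubation, centrifuging, cooling, rinsing, titration, mixing, filtering, dilution, labeling, drying, weighing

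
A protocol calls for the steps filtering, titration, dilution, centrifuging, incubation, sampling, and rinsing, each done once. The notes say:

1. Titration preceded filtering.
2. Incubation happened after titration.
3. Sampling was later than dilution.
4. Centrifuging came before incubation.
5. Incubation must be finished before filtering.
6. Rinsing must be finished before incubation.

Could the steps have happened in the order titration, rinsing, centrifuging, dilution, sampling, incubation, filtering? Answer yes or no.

yes

Check each stated constraint against the proposed order — e.g. titration is ahead of incubation; titration is ahead of filtering. Every pair is in the required order; nothing is violated.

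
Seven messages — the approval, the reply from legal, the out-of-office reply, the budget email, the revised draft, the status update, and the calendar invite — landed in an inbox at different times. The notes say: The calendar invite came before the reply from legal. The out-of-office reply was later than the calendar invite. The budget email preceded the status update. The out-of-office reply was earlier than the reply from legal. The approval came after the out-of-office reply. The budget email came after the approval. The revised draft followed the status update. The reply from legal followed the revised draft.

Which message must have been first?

the calendar invite

The calendar invite has a chain of constraints placing it before every other message, so the calendar invite must be first.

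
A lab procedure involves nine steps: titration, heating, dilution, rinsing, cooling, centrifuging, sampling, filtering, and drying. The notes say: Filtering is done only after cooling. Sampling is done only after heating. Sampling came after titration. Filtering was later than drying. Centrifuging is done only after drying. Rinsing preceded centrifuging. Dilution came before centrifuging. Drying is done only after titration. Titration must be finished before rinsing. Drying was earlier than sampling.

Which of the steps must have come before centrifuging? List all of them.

Directly stated before centrifuging: dilution, drying, and rinsing.
Titration reaches centrifuging via titration → drying → centrifuging.
No chain forces cooling (or any of the others) ahead of centrifuging.

dilution, drying, rinsing, titration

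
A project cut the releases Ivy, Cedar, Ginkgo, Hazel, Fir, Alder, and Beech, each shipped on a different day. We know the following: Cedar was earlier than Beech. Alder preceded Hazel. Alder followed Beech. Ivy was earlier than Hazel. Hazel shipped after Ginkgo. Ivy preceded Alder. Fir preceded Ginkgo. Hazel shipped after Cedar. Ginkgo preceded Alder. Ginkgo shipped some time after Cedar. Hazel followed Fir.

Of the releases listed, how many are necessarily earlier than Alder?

Directly stated before Alder: Beech, Ginkgo, and Ivy.
Cedar reaches Alder via Cedar → Beech → Alder.
Fir reaches Alder via Fir → Ginkgo → Alder.
No chain forces Hazel ahead of Alder.
That's Beech, Cedar, Fir, Ginkgo, and Ivy — 5 in all.

5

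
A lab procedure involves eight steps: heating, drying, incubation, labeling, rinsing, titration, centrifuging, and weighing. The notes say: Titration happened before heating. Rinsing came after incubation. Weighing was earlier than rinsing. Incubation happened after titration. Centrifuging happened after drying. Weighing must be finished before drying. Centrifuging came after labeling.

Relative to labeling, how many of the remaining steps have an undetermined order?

6

Forced after labeling: centrifuging.
That leaves drying, heating, incubation, rinsing, titration, and weighing with no forced order relative to labeling — 6.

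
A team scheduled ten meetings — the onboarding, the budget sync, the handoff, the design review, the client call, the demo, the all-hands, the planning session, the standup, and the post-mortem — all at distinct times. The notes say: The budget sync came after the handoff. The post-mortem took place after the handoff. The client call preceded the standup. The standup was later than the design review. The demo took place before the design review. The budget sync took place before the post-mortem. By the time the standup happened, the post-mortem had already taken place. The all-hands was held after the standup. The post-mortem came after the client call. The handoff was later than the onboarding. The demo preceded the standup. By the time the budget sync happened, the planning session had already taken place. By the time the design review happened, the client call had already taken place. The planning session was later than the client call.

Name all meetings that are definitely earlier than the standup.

the budget sync, the client call, the demo, the design review, the handoff, the onboarding, the planning session, the post-mortem

Directly stated before the standup: the client call, the demo, the design review, and the post-mortem.
The budget sync reaches the standup via the budget sync → the post-mortem → the standup.
The handoff reaches the standup via the handoff → the post-mortem → the standup.
The onboarding reaches the standup via the onboarding → the handoff → the post-mortem → the standup.
Likewise the planning session reaches the standup by chaining the stated constraints.
No chain forces the all-hands ahead of the standup.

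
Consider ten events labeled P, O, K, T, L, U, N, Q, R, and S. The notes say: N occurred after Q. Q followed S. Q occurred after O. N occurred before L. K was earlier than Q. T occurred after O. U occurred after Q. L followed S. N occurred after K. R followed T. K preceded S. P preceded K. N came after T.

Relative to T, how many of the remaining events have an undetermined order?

5

Forced before T: O; forced after T: L, N, and R.
That leaves K, P, Q, S, and U with no forced order relative to T — 5.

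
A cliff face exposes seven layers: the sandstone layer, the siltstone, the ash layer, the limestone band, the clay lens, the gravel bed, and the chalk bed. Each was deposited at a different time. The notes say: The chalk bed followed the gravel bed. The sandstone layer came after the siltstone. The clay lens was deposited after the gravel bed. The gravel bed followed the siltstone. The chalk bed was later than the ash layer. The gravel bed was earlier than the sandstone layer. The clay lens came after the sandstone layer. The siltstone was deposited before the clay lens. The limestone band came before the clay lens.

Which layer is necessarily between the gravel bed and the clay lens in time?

Tracing the constraints gives the gravel bed → the sandstone layer → the clay lens, so the sandstone layer sits after the gravel bed and before the clay lens.
No other layer is forced both after the gravel bed and before the clay lens.

the sandstone layer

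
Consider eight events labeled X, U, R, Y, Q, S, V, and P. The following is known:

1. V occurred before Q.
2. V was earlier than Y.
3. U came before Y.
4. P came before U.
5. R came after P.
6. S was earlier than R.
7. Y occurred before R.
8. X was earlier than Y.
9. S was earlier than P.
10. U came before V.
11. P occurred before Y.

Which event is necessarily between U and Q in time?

Tracing the constraints gives U → V → Q, so V sits after U and before Q.
No other event is forced both after U and before Q.

V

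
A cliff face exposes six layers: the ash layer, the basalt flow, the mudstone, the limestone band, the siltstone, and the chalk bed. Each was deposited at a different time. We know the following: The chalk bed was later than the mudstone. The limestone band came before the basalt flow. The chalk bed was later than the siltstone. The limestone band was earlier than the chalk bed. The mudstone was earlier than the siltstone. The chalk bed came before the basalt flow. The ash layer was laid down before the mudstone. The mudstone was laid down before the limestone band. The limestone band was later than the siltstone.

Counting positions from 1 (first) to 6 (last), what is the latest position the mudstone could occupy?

The mudstone must come before the basalt flow, the chalk bed, the limestone band, and the siltstone — 4 layers forced after it.
Everything else can be placed before the mudstone in some valid order, so the mudstone can sit as late as position 6 − 4 = 2.

2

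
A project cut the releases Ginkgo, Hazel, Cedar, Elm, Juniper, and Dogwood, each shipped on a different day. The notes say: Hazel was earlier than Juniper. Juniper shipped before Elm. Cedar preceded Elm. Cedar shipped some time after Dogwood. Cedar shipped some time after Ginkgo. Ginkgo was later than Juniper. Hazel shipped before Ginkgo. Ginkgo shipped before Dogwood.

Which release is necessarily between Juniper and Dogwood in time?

Tracing the constraints gives Juniper → Ginkgo → Dogwood, so Ginkgo sits after Juniper and before Dogwood.
No other release is forced both after Juniper and before Dogwood.

Ginkgo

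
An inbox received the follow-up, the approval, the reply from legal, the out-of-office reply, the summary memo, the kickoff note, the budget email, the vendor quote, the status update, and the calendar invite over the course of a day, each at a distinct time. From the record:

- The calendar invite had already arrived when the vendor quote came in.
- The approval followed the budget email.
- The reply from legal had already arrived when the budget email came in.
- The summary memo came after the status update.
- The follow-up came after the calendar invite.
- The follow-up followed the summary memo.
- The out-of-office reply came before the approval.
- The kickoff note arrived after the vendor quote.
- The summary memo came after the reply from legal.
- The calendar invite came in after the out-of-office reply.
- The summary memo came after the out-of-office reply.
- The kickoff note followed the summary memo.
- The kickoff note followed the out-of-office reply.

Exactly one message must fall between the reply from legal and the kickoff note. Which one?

the summary memo

Tracing the constraints gives the reply from legal → the summary memo → the kickoff note, so the summary memo sits after the reply from legal and before the kickoff note.
No other message is forced both after the reply from legal and before the kickoff note.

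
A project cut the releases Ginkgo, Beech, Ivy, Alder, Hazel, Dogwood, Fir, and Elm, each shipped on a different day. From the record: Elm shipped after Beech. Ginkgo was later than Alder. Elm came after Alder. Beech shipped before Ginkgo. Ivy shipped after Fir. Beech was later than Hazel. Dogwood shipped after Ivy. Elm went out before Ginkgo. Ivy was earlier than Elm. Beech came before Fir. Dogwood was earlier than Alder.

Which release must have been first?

Hazel has a chain of constraints placing it before every other release, so Hazel must be first.

Hazel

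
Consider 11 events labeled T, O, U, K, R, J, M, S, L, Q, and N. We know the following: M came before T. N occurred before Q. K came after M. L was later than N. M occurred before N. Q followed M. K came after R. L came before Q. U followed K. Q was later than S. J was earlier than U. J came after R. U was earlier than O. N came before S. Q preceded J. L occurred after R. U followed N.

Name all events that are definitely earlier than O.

J, K, L, M, N, Q, R, S, U

Directly stated before O: U.
J reaches O via J → U → O.
K reaches O via K → U → O.
L reaches O via L → Q → J → U → O.
Likewise M, N, Q, R, and S each reach O by chaining the stated constraints.
No chain forces T ahead of O.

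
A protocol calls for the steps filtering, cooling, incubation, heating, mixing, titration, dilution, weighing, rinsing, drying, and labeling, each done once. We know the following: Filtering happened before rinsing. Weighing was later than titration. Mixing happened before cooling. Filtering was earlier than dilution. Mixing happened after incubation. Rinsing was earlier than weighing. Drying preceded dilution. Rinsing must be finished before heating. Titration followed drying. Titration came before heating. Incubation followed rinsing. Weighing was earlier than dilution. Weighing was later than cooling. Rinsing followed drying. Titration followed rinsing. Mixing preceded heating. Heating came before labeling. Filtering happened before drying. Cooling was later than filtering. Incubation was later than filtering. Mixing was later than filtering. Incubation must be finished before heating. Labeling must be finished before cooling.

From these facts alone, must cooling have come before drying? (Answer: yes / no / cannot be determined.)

Tracing the constraints gives drying → rinsing → incubation → mixing → cooling, so drying must come before cooling.
That means cooling cannot be before drying.

no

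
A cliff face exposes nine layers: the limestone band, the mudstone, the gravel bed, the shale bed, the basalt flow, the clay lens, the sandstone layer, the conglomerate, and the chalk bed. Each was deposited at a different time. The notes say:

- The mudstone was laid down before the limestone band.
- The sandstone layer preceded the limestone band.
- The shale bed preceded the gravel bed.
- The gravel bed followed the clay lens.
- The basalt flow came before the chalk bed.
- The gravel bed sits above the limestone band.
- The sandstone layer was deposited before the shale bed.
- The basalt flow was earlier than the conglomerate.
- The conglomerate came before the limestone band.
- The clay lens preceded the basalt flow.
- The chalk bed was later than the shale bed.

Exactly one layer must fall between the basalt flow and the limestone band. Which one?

Tracing the constraints gives the basalt flow → the conglomerate → the limestone band, so the conglomerate sits after the basalt flow and before the limestone band.
No other layer is forced both after the basalt flow and before the limestone band.

the conglomerate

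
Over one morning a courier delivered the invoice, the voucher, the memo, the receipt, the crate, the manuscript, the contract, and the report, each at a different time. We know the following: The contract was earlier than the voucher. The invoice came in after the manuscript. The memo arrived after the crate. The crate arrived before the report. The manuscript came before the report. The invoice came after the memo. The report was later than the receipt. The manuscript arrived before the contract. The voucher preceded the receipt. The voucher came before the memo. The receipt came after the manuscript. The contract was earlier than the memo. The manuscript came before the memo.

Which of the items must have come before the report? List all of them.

the contract, the crate, the manuscript, the receipt, the voucher

Directly stated before the report: the crate, the manuscript, and the receipt.
The contract reaches the report via the contract → the voucher → the receipt → the report.
The voucher reaches the report via the voucher → the receipt → the report.
No chain forces the memo (or any of the others) ahead of the report.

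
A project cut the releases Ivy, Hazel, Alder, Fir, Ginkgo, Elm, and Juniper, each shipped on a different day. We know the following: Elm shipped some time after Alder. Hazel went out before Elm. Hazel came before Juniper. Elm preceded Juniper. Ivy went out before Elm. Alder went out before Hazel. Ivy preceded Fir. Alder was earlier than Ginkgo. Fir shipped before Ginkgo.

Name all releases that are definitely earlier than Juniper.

Alder, Elm, Hazel, Ivy

Directly stated before Juniper: Elm and Hazel.
Alder reaches Juniper via Alder → Hazel → Juniper.
Ivy reaches Juniper via Ivy → Elm → Juniper.
No chain forces Ginkgo (or any of the others) ahead of Juniper.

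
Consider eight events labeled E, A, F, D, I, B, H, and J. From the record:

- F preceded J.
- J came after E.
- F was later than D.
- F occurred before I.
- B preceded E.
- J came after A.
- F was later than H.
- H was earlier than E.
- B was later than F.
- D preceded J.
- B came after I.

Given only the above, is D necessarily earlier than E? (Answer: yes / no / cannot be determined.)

Chain the constraints: D → F → B → E. Each link is directly stated, so D comes before E.

yes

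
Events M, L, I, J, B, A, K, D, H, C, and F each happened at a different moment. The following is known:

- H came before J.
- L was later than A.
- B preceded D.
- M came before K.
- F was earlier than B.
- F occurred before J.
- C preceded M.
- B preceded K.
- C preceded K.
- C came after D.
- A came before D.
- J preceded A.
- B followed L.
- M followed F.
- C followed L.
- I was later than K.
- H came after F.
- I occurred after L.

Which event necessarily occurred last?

I

Every other event has a chain of constraints placing it before I, so I is last.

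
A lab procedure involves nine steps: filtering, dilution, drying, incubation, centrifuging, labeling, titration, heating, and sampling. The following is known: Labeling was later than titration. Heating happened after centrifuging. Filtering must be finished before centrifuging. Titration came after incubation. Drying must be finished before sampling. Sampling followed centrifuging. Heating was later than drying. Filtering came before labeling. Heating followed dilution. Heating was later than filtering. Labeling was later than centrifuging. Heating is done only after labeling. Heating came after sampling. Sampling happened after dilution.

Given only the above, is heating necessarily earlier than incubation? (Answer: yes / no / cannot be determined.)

no

Tracing the constraints gives incubation → titration → labeling → heating, so incubation must come before heating.
That means heating cannot be before incubation.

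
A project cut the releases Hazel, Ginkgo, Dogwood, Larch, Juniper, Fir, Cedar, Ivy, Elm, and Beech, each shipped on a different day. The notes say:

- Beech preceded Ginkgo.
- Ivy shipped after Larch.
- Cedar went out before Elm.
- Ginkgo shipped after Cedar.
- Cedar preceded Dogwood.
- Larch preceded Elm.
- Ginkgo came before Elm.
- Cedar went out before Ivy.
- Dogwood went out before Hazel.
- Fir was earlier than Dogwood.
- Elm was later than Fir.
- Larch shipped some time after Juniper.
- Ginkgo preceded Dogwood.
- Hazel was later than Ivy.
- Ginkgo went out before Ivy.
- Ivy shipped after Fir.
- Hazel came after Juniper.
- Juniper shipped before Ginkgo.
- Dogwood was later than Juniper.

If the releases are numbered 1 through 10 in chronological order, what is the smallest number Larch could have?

2

Juniper must come before Larch — 1 forced predecessor.
Nothing else is forced ahead of Larch, so its earliest slot is position 1 + 1 = 2.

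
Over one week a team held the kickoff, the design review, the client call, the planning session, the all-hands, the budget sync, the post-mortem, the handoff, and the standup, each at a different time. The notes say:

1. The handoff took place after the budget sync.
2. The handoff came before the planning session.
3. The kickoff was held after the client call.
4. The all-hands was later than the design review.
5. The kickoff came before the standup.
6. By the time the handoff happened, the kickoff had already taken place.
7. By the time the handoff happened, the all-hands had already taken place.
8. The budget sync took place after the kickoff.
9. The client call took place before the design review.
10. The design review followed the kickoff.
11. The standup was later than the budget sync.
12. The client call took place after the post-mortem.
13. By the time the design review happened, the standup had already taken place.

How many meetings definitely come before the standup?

Directly stated before the standup: the budget sync and the kickoff.
The client call reaches the standup via the client call → the kickoff → the standup.
The post-mortem reaches the standup via the post-mortem → the client call → the kickoff → the standup.
No chain forces the design review (or any of the others) ahead of the standup.
That's the budget sync, the client call, the kickoff, and the post-mortem — 4 in all.

4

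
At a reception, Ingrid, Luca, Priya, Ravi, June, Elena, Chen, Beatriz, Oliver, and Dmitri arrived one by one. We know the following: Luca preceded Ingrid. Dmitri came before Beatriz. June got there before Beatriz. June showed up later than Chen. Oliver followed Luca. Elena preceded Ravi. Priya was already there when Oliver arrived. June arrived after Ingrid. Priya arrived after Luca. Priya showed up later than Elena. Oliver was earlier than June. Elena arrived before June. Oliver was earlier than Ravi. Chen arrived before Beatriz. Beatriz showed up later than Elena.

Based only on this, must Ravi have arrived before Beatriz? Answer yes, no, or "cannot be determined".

cannot be determined

No chain of stated constraints runs from Ravi to Beatriz, and none runs from Beatriz to Ravi either.
So the relative order of Ravi and Beatriz is not fixed by the given facts.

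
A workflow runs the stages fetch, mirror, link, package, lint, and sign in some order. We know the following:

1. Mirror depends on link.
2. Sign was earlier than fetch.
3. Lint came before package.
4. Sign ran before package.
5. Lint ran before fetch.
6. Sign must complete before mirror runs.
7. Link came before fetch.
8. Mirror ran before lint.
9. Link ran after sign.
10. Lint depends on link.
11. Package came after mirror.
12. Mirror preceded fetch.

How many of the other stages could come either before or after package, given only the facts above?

Forced before package: link, lint, mirror, and sign.
That leaves fetch with no forced order relative to package — 1.

1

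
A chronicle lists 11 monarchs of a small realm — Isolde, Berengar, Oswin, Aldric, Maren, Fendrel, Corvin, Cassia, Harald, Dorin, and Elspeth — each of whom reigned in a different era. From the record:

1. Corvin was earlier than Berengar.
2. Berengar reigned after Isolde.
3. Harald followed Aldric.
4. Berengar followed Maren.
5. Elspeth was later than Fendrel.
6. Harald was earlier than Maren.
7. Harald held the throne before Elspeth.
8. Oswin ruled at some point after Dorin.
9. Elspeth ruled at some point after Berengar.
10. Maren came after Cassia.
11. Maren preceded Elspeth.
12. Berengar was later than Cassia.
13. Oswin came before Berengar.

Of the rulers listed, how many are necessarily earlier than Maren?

Directly stated before Maren: Cassia and Harald.
Aldric reaches Maren via Aldric → Harald → Maren.
No chain forces Isolde (or any of the others) ahead of Maren.
That's Aldric, Cassia, and Harald — 3 in all.

3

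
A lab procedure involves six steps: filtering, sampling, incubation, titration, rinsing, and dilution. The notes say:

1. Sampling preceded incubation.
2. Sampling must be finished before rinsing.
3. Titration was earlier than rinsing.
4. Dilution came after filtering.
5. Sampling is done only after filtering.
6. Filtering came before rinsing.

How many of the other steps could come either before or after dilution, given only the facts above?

Forced before dilution: filtering.
That leaves incubation, rinsing, sampling, and titration with no forced order relative to dilution — 4.

4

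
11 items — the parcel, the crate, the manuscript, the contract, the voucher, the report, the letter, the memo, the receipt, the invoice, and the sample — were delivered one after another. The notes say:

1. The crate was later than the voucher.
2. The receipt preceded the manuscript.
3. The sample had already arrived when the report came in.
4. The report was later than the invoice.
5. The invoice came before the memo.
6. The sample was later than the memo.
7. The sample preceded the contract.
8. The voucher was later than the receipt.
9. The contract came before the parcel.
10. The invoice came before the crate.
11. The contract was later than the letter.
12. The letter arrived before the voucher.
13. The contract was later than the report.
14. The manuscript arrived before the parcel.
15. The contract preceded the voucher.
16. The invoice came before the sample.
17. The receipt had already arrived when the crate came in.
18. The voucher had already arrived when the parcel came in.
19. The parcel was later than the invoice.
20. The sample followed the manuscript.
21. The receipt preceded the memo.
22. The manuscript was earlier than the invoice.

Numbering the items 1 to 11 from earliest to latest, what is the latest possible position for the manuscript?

The manuscript must come before the contract, the crate, the invoice, the memo, the parcel, the report, the sample, and the voucher — 8 items forced after it.
Everything else can be placed before the manuscript in some valid order, so the manuscript can sit as late as position 11 − 8 = 3.

3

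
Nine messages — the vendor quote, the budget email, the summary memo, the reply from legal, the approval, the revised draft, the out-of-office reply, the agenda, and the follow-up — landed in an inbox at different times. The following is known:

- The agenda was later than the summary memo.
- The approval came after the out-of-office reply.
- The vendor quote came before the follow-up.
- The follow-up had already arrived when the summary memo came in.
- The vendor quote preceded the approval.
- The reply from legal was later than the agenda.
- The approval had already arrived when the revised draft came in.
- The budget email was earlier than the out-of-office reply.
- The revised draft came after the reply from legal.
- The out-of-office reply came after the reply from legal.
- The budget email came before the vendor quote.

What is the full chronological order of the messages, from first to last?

the budget email, the vendor quote, the follow-up, the summary memo, the agenda, the reply from legal, the out-of-office reply, the approval, the revised draft

The constraints fix every adjacent pair, so only one ordering works:
the budget email → the vendor quote → the follow-up → the summary memo → the agenda → the reply from legal → the out-of-office reply → the approval → the revised draft.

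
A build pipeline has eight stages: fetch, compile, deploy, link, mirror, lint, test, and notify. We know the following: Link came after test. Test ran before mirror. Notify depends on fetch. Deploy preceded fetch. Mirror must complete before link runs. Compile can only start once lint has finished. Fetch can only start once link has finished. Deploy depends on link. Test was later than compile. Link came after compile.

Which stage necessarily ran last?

Every other stage has a chain of constraints placing it before notify, so notify is last.

notify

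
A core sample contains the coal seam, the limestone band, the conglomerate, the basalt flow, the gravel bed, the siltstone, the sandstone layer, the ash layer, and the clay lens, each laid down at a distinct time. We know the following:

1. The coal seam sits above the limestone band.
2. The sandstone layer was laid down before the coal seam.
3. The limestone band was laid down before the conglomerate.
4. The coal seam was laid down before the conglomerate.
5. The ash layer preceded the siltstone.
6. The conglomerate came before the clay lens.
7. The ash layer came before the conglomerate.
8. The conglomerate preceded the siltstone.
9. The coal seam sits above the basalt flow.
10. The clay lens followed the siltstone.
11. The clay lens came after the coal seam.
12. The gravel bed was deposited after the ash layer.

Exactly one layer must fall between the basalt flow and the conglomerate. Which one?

the coal seam

Tracing the constraints gives the basalt flow → the coal seam → the conglomerate, so the coal seam sits after the basalt flow and before the conglomerate.
No other layer is forced both after the basalt flow and before the conglomerate.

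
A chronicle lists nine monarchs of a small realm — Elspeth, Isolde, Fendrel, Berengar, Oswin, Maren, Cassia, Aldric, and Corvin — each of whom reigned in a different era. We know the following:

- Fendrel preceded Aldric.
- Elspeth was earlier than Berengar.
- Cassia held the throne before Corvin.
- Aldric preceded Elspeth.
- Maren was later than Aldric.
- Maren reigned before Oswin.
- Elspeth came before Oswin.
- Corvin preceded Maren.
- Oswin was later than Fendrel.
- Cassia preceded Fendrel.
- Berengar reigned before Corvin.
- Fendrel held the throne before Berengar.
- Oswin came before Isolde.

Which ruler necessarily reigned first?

Cassia

Cassia has a chain of constraints placing them before every other ruler, so Cassia must be first.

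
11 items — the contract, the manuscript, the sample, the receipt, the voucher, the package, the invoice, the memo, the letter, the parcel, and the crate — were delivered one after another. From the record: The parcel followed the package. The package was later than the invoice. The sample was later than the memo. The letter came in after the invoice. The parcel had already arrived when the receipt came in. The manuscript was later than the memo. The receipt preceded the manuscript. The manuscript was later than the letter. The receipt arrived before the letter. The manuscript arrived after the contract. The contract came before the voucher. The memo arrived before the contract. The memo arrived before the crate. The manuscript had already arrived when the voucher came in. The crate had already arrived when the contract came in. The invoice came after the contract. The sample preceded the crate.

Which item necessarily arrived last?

Every other item has a chain of constraints placing it before the voucher, so the voucher is last.

the voucher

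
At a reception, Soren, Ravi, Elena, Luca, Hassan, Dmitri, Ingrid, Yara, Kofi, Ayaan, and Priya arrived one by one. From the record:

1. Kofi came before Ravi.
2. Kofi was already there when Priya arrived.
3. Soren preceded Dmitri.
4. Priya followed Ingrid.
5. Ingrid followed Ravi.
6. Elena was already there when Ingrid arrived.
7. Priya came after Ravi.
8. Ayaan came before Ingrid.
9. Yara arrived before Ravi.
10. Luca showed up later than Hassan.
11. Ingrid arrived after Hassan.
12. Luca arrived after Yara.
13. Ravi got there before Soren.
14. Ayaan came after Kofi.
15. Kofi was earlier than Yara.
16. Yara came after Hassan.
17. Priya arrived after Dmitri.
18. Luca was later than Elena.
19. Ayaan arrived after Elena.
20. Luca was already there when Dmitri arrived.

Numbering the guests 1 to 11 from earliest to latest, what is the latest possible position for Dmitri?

10

Dmitri must come before Priya — 1 guest forced after them.
Everything else can be placed before Dmitri in some valid order, so Dmitri can sit as late as position 11 − 1 = 10.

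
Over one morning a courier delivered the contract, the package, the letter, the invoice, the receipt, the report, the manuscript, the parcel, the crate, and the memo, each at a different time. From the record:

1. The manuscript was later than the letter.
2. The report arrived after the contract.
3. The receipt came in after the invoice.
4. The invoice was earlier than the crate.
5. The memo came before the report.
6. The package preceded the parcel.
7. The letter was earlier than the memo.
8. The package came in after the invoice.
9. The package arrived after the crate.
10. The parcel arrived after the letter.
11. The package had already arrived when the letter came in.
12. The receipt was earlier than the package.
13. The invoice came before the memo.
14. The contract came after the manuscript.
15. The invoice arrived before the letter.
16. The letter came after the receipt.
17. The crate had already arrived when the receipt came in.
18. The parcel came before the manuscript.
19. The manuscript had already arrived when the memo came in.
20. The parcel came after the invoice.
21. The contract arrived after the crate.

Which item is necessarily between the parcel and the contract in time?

Tracing the constraints gives the parcel → the manuscript → the contract, so the manuscript sits after the parcel and before the contract.
No other item is forced both after the parcel and before the contract.

the manuscript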